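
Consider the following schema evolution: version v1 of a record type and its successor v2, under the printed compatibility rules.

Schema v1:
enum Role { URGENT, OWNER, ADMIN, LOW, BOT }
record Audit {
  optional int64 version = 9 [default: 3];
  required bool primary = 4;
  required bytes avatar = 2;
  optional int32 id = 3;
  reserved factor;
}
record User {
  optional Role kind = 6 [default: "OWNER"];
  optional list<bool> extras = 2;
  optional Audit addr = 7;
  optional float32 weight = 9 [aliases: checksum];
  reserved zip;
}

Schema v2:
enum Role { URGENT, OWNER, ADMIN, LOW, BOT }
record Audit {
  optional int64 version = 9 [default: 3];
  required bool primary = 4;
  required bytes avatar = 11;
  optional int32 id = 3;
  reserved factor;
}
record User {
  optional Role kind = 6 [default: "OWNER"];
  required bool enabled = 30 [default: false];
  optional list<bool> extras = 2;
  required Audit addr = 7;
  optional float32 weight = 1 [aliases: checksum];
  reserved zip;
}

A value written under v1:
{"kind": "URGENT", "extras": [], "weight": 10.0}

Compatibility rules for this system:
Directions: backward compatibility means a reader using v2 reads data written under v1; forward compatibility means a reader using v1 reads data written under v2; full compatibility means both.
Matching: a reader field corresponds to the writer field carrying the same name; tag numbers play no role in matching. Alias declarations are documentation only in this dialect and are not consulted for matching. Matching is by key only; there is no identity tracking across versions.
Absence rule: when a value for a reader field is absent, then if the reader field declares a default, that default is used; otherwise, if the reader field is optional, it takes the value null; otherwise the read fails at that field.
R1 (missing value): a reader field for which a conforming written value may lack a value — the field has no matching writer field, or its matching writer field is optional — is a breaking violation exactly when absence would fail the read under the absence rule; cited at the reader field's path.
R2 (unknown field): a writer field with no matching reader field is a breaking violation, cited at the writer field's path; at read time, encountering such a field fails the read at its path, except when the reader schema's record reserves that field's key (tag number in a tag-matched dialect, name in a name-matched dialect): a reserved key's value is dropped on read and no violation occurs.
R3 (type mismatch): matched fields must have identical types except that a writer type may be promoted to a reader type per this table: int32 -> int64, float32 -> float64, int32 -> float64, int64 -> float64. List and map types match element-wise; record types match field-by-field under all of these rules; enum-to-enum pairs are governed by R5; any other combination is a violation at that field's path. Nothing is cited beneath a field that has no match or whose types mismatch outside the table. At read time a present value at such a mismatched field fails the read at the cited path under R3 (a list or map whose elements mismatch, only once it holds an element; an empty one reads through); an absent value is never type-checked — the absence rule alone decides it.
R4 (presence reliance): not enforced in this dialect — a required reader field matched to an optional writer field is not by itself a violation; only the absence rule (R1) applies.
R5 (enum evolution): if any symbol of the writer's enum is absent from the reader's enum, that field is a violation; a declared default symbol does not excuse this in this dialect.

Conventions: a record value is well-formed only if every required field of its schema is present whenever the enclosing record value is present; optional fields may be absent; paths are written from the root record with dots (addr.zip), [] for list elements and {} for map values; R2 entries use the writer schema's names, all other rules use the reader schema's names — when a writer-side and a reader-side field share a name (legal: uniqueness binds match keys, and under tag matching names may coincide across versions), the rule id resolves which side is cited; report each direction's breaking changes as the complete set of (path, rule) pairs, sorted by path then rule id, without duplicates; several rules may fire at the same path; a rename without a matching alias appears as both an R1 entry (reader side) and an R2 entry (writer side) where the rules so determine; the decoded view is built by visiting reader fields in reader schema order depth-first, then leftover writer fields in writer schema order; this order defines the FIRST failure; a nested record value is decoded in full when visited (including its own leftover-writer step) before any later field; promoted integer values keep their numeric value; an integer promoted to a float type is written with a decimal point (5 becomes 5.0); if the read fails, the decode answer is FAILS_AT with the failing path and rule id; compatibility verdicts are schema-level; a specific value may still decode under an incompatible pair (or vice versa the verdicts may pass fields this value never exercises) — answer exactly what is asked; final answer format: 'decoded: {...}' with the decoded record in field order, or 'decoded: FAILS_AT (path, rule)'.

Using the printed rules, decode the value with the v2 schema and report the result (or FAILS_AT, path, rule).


each type pair in User: writer, then reader
decode (reader v2):
  kind := "URGENT"
  enabled := false (absent -> default)
  extras := []
  read fails at addr under R1 (no fill)
  => FAILS_AT (addr, R1)
remaining User differences; none change what is asked:
  added field enabled to record User: required bool, tag 30, default false (in v2 it sits immediately before extras) -> a verdict-level change on User — the shown value reads the same
  field avatar in record Audit: tag 2 changed to 11 -> triggers nothing under the printed rules; the User answer is the same either way
  field weight in record User: tag 9 changed to 1 -> triggers nothing under the printed rules; the User answer is the same either way

decoded: FAILS_AT (addr, R1)


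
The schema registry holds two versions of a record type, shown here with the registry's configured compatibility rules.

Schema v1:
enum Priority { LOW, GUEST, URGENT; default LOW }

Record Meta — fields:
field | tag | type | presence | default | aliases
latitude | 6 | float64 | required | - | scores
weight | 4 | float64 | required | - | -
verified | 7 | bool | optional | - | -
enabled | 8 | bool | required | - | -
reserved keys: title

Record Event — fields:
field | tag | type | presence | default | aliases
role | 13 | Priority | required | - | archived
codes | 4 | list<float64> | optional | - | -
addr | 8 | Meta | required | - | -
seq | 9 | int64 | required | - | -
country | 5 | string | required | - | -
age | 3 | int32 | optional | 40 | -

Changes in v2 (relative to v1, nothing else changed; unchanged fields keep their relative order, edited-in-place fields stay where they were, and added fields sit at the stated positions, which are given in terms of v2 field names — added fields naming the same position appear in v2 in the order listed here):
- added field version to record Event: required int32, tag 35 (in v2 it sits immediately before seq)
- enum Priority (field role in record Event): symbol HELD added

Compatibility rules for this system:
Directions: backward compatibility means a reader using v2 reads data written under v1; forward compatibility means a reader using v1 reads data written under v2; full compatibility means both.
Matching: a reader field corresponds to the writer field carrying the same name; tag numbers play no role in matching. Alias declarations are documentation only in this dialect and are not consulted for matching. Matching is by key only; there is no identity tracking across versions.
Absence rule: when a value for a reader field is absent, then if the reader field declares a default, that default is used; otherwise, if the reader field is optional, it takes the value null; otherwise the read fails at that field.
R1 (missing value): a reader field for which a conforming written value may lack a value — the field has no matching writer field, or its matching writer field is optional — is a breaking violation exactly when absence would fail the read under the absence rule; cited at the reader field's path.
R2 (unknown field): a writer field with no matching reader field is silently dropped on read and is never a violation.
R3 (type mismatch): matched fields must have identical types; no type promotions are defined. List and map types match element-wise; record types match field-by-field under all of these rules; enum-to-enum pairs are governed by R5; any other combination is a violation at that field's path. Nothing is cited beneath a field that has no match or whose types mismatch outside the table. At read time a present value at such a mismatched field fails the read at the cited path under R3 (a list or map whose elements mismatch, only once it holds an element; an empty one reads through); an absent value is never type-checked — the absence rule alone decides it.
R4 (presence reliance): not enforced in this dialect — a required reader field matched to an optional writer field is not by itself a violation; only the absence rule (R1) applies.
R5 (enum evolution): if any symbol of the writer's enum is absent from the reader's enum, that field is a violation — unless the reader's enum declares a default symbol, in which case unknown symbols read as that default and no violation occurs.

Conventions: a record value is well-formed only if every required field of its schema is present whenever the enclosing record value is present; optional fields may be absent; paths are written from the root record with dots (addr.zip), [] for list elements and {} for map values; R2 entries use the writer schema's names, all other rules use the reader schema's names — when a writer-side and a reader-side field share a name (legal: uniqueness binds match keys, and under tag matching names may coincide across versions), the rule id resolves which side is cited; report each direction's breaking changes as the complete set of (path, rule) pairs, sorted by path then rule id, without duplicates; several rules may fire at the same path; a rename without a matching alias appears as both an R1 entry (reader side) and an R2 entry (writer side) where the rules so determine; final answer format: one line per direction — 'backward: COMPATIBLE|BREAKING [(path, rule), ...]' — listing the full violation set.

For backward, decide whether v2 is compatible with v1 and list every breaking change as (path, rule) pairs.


arrows below run writer -> reader for Event
backward on Event — v2 reading data written by v1:
  role: Priority -> Priority, writer required; from role
  codes: list<float64> -> list<float64>, writer optional; from codes
  addr: Meta -> Meta, writer required; from addr
  version has no writer counterpart
  seq: int64 -> int64, writer required; from seq
  country: string -> string, writer required; from country
  age: int32 -> int32, writer optional; from age
  addr.latitude: float64 -> float64, writer required; from addr.latitude
  addr.weight: float64 -> float64, writer required; from addr.weight
  addr.verified: bool -> bool, writer optional; from addr.verified
  addr.enabled: bool -> bool, writer required; from addr.enabled
  breaking: (version, R1)
  => backward: BREAKING (1)
diffs on Event not affecting the asked answer:
  enum Priority (field role in record Event): symbol HELD added -> triggers nothing under Event's printed rules — same verdict

backward: BREAKING [(version, R1)]


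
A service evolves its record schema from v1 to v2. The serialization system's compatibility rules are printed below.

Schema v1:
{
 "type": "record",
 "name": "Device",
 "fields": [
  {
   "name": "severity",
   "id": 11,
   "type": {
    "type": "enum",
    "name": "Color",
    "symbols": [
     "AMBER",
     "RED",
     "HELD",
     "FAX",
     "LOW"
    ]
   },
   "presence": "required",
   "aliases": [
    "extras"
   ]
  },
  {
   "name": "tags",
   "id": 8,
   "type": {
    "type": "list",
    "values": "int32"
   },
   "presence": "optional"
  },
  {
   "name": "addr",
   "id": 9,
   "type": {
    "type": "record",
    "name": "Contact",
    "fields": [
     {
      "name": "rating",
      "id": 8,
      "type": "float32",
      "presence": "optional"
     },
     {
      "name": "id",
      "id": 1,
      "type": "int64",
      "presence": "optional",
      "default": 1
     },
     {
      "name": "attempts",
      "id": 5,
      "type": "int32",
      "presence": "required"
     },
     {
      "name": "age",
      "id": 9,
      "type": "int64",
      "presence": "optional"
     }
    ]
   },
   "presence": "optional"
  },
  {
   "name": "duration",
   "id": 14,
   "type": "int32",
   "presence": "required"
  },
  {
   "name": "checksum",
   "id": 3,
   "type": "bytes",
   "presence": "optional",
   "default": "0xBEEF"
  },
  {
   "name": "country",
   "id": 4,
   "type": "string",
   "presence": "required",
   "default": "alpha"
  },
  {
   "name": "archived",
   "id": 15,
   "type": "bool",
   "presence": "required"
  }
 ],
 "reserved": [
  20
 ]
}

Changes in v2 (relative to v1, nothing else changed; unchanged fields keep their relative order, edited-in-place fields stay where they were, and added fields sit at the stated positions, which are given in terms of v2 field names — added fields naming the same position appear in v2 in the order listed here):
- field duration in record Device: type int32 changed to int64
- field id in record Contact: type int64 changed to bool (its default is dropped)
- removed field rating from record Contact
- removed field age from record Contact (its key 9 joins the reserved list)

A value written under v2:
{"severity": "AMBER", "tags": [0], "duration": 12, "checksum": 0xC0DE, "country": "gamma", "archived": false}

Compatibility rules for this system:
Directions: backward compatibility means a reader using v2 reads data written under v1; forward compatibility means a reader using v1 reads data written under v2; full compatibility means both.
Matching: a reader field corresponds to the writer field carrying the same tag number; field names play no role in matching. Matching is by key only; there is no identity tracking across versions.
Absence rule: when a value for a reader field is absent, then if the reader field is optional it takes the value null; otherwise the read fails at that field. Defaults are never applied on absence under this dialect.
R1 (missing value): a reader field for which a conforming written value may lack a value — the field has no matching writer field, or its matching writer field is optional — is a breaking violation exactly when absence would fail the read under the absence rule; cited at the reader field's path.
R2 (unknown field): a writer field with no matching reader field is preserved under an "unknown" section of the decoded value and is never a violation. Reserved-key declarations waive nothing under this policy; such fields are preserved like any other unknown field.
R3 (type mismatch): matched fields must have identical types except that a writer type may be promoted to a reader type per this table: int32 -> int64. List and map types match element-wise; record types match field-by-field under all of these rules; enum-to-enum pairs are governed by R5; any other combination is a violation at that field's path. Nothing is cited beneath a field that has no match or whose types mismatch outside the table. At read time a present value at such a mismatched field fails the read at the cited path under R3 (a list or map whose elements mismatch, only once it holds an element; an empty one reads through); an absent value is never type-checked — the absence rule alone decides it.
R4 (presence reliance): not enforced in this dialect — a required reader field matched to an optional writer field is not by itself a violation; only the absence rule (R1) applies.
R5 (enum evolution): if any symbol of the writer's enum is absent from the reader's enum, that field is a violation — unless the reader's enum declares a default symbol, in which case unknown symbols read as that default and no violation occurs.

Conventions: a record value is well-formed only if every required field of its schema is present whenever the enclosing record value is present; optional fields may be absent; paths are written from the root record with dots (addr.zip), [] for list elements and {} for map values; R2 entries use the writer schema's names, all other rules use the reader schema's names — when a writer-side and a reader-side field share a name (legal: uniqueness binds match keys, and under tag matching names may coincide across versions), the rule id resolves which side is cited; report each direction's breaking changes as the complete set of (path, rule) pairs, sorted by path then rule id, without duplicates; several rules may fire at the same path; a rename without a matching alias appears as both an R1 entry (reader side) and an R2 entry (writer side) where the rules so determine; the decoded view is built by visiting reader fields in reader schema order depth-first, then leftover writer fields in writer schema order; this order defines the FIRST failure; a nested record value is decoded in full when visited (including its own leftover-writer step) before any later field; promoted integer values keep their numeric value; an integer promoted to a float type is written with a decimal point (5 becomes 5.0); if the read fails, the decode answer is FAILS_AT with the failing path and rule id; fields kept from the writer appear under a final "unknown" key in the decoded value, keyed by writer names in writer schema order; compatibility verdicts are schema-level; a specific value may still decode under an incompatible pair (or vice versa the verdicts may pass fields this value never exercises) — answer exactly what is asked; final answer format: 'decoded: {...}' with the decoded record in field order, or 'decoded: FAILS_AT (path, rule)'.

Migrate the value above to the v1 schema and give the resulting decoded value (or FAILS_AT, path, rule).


decoded: FAILS_AT (duration, R3)

each type pair in Device: writer, then reader
decode (reader v1):
  severity := "AMBER"
  tags := [0]
  addr := null (not supplied -> null)
  read fails at duration under R3
  => FAILS_AT (duration, R3)
checking off the Device differences that do not matter here:
  field id in record Contact: type int64 changed to bool (its default is dropped) -> changes Device's schema-level verdicts only — the decode of this value is the same
  removed field rating from record Contact -> no rule fires on it and the decoded Device view is identical with or without it
  removed field age from record Contact (its key 9 joins the reserved list) -> no rule fires on it and the decoded Device view is identical with or without it


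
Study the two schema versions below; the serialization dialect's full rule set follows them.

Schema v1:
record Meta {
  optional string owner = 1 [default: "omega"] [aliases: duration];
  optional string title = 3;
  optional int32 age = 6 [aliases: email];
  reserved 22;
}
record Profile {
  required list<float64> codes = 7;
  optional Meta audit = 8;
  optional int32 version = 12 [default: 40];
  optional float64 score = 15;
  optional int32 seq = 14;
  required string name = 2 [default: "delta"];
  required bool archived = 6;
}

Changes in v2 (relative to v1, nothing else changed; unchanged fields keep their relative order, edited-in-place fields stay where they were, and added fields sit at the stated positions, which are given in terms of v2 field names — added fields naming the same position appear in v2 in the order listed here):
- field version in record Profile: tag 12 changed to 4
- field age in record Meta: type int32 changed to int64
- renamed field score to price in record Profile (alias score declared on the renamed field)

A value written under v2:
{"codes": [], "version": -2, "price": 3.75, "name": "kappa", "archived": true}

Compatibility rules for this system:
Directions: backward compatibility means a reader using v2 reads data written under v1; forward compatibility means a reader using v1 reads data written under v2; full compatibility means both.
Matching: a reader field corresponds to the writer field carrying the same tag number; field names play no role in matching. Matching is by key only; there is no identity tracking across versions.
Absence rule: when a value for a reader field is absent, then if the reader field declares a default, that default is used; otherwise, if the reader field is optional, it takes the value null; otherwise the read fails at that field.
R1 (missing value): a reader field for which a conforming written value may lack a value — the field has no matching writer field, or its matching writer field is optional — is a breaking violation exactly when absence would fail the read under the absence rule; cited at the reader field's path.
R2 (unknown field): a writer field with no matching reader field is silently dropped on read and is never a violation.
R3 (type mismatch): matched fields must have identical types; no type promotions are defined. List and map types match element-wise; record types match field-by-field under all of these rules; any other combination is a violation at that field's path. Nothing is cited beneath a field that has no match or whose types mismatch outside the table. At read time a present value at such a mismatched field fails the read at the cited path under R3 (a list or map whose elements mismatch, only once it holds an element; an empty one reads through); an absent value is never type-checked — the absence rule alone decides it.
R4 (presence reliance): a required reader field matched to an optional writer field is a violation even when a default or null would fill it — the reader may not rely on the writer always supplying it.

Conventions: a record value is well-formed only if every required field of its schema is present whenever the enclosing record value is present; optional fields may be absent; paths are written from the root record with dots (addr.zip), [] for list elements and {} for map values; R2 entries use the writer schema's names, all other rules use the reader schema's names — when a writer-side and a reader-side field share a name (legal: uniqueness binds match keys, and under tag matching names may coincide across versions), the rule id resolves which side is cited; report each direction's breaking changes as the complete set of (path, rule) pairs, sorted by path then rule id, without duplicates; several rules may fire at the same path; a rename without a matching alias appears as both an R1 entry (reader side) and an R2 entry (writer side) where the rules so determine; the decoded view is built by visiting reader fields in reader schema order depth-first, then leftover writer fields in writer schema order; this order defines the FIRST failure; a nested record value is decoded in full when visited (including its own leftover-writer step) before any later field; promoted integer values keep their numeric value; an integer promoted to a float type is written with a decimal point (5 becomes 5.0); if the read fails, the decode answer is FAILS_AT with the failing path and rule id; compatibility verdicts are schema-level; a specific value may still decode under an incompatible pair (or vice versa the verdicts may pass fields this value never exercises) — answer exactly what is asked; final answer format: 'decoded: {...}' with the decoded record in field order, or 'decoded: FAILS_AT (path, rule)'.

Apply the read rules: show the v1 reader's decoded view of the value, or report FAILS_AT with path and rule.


arrows below run writer -> reader for Profile
decode (reader v1):
  codes := []
  audit := null (absent, optional -> null)
  version := 40 (absent -> default)
  score := 3.75 (from writer price)
  seq := null (absent, optional -> null)
  name := "kappa"
  archived := true
  writer version: unknown -> dropped
  => decoded: {"codes": [], "audit": null, "version": 40, "score": 3.75, "seq": null, "name": "kappa", "archived": true}
diffs on Profile not affecting the asked answer:
  field age in record Meta: type int32 changed to int64 -> schema-level compatibility only; this Profile value's decode is unchanged
  renamed field score to price in record Profile (alias score declared on the renamed field) -> triggers nothing under the printed rules; the Profile answer is the same either way

decoded: {"codes": [], "audit": null, "version": 40, "score": 3.75, "seq": null, "name": "kappa", "archived": true}


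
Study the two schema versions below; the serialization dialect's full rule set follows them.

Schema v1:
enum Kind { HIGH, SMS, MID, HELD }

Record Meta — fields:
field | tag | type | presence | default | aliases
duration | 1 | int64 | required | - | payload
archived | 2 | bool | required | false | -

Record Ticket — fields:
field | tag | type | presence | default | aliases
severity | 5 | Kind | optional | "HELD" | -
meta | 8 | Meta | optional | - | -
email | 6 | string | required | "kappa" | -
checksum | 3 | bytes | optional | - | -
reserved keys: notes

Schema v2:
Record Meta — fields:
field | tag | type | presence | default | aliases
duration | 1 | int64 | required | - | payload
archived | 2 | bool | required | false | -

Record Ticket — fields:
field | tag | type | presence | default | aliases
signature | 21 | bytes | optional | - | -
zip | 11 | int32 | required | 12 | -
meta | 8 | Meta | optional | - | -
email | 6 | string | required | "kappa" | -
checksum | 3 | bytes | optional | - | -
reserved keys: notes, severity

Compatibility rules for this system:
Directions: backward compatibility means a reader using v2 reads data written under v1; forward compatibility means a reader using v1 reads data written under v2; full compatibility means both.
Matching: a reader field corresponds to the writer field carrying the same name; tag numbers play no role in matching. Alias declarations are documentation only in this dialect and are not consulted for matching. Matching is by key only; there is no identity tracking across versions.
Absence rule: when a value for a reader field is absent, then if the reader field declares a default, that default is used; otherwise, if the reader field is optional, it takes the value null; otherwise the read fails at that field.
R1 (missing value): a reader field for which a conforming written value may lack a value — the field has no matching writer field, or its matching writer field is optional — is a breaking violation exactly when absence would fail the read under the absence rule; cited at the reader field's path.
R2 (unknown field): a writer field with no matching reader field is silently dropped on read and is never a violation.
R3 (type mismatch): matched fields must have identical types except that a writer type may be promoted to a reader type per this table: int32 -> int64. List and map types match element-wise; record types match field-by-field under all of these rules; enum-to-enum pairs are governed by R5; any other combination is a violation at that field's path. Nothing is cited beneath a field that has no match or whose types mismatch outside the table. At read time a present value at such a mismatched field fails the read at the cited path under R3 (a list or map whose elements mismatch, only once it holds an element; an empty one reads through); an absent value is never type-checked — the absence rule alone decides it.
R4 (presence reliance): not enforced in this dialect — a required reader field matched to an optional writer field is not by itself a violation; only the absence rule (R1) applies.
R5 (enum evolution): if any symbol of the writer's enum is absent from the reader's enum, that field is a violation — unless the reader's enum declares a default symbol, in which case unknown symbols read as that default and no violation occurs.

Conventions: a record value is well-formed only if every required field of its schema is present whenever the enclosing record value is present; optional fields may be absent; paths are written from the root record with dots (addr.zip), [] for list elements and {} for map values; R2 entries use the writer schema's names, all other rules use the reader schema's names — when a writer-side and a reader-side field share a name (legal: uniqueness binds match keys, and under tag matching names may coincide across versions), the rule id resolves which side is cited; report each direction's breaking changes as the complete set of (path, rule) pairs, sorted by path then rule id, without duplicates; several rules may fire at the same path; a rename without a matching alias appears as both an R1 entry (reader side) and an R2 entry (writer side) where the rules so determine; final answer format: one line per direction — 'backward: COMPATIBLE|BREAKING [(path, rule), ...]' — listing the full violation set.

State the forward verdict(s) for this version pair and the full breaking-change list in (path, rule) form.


forward: COMPATIBLE []

in Ticket below, arrows point writer -> reader
forward for Ticket (reader v1, writer v2):
  no writer field matches reader severity
  meta: paired with writer meta (Meta -> Meta; writer optional)
  email: paired with writer email (string -> string; writer required)
  checksum: paired with writer checksum (bytes -> bytes; writer optional)
  signature (writer side), unknown to reader
  zip (writer side), unknown to reader
  meta.duration: paired with writer meta.duration (int64 -> int64; writer required)
  meta.archived: paired with writer meta.archived (bool -> bool; writer required)
  => forward verdict for Ticket: COMPATIBLE, no violations
remaining Ticket differences; none change what is asked:
  added field zip to record Ticket: required int32, tag 11, default 12 (in v2 it sits immediately before meta) -> no rule fires on it in Ticket's dialect; the asked verdict holds
  added field signature to record Ticket: optional bytes, tag 21 (in v2 it sits immediately before meta) -> no rule fires on it in Ticket's dialect; the asked verdict holds
  removed field severity from record Ticket (its key "severity" joins the reserved list) -> no rule fires on it in Ticket's dialect; the asked verdict holds


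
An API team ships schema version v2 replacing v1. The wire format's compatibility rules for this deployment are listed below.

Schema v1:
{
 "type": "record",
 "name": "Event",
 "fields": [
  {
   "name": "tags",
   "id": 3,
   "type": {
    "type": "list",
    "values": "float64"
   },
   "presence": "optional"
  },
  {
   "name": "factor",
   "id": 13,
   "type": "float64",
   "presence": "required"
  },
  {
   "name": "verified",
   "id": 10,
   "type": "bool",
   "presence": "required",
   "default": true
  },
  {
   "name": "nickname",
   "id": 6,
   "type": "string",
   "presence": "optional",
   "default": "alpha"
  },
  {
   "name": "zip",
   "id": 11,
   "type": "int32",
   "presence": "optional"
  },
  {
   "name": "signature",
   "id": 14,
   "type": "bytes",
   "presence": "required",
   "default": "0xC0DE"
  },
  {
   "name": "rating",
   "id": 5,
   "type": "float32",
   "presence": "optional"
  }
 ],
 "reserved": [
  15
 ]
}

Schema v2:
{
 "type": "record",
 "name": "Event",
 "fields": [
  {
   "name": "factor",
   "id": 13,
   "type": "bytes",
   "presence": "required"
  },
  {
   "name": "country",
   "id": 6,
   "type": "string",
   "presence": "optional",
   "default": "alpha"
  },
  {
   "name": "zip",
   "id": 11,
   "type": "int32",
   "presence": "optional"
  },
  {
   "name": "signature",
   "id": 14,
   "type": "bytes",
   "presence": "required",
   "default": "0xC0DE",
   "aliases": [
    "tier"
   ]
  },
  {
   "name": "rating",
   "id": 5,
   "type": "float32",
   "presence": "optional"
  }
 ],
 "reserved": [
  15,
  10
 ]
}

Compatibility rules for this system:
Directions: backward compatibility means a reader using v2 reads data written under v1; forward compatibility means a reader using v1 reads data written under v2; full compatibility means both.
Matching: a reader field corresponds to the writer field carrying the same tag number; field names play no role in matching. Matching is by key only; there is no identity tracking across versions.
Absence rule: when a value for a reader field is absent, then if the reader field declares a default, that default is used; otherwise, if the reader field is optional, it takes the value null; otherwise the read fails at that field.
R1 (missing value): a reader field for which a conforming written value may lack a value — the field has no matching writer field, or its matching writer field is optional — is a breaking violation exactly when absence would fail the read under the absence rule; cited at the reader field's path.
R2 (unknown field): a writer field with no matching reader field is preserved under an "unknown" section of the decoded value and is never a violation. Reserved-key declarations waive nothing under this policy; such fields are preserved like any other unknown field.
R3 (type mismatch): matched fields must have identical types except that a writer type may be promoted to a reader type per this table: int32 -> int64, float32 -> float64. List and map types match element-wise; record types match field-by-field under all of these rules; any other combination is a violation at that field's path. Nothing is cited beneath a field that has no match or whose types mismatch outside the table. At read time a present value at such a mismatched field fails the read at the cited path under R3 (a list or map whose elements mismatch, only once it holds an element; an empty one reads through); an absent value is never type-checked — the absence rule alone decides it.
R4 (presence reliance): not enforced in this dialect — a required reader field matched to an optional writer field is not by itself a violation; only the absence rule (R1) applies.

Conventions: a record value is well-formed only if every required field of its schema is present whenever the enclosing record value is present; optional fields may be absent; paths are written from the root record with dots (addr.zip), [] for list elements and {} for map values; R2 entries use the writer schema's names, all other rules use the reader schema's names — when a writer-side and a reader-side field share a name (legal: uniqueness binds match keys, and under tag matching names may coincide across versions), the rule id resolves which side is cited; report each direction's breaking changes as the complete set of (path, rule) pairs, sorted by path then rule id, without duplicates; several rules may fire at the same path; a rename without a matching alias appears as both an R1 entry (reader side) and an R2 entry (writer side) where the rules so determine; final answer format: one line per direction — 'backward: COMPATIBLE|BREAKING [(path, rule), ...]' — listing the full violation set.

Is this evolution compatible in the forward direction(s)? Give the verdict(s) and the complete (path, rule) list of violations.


forward: BREAKING [(factor, R3)]

in Event below, arrows point writer -> reader
forward pass over Event, reader schema v1, writer schema v2:
  no writer field matches reader tags
  factor: bytes -> float64, writer required; from factor
  no writer field matches reader verified
  nickname: string -> string, writer optional; from country
  zip: int32 -> int32, writer optional; from zip
  signature: bytes -> bytes, writer required; from signature
  rating: float32 -> float32, writer optional; from rating
  violation R3 at factor
  forward on Event therefore BREAKING (1)
the other Event changes do not affect what is asked:
  renamed field nickname to country in record Event -> triggers nothing under Event's printed rules — same verdict
  removed field tags from record Event -> triggers nothing under Event's printed rules — same verdict
  removed field verified from record Event (its key 10 joins the reserved list) -> triggers nothing under Event's printed rules — same verdict


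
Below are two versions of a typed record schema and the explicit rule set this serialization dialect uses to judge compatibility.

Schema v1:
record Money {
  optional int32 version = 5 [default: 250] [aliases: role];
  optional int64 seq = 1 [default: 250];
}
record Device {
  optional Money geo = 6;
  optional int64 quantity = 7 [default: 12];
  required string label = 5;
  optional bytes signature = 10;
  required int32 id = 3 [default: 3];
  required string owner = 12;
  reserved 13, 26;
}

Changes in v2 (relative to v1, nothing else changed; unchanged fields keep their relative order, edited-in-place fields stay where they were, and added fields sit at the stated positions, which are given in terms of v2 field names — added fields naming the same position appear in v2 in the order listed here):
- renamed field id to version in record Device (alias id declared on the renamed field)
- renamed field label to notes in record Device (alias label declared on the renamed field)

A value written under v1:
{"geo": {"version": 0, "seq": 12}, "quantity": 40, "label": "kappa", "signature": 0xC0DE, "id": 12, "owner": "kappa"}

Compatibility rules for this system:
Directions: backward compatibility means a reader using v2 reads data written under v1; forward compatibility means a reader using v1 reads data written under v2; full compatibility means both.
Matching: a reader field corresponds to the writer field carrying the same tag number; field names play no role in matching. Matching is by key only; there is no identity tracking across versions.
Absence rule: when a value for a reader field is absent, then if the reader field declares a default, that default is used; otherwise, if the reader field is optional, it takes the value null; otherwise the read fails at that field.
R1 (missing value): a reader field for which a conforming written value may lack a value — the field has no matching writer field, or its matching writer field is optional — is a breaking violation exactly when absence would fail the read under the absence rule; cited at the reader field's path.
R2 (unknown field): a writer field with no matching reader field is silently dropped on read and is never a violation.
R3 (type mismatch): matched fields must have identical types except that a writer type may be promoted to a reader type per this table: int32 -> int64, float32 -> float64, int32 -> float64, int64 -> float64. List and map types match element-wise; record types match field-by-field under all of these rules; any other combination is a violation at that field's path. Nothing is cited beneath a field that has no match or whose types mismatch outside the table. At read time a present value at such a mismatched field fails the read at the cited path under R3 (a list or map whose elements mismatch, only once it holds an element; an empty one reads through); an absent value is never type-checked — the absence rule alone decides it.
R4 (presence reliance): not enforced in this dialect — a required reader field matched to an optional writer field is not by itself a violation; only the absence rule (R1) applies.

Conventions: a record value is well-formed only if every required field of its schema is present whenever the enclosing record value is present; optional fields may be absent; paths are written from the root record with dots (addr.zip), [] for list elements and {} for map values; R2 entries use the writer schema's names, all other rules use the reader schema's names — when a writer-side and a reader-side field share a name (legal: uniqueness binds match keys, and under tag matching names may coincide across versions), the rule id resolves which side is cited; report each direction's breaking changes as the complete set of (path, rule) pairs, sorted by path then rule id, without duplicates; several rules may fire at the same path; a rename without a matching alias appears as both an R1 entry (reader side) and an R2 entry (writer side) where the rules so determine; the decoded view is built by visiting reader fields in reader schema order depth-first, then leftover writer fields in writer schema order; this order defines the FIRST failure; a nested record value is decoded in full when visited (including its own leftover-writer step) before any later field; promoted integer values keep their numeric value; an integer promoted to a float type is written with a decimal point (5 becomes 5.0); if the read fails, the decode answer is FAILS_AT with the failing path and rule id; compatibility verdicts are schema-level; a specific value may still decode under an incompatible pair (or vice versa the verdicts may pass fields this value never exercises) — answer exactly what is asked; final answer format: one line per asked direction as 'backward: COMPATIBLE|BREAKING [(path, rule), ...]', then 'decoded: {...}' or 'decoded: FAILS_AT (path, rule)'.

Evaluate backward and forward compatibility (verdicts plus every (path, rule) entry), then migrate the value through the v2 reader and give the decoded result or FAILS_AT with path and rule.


in Device below, arrows point writer -> reader
checking backward for Device: reader v2 against writer v1:
  geo: Money -> Money, writer optional; from geo
  quantity: int64 -> int64, writer optional; from quantity
  notes: string -> string, writer required; from label
  signature: bytes -> bytes, writer optional; from signature
  version: int32 -> int32, writer required; from id
  owner: string -> string, writer required; from owner
  geo.version: int32 -> int32, writer optional; from geo.version
  geo.seq: int64 -> int64, writer optional; from geo.seq
  => backward verdict for Device: COMPATIBLE, no violations
checking forward for Device: reader v1 against writer v2:
  geo: Money -> Money, writer optional; from geo
  quantity: int64 -> int64, writer optional; from quantity
  label: string -> string, writer required; from notes
  signature: bytes -> bytes, writer optional; from signature
  id: int32 -> int32, writer required; from version
  owner: string -> string, writer required; from owner
  geo.version: int32 -> int32, writer optional; from geo.version
  geo.seq: int64 -> int64, writer optional; from geo.seq
  => forward verdict for Device: COMPATIBLE, no violations
migrating the Device value to v2:
  geo.version := 0
  geo.seq := 12
  quantity := 40
  notes := "kappa" (from writer label)
  signature := 0xC0DE
  version := 12 (from writer id)
  owner := "kappa"
  => decoded: {"geo": {"version": 0, "seq": 12}, "quantity": 40, "notes": "kappa", "signature": 0xC0DE, "version": 12, "owner": "kappa"}

backward: COMPATIBLE []; forward: COMPATIBLE []; decoded: {"geo": {"version": 0, "seq": 12}, "quantity": 40, "notes": "kappa", "signature": 0xC0DE, "version": 12, "owner": "kappa"}
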